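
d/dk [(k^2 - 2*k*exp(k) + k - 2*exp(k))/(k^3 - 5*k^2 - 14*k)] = (k*(-k^2 + 5*k + 14)*(2*k*exp(k) - 2*k + 4*exp(k) - 1) + (-3*k^2 + 10*k + 14)*(k^2 - 2*k*exp(k) + k - 2*exp(k)))/(k^2*(-k^2 + 5*k + 14)^2)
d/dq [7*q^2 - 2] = 14*q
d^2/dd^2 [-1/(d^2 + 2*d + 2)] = 2*(d^2 + 2*d - 4*(d + 1)^2 + 2)/(d^2 + 2*d + 2)^3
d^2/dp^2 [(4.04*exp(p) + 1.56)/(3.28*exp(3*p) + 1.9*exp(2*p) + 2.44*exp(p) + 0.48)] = (173.855744*exp(6*p) + 226.579776*exp(5*p) - 7.80619200000001*exp(4*p) - 53.920544*exp(3*p) - 22.514976*exp(2*p) - 1.134912*exp(p) - 0.896256)*exp(p)/(35.287552*exp(9*p) + 61.32288*exp(8*p) + 114.273888*exp(7*p) + 113.587576*exp(6*p) + 102.956784*exp(5*p) + 62.183136*exp(4*p) + 30.1456*exp(3*p) + 9.886464*exp(2*p) + 1.686528*exp(p) + 0.110592)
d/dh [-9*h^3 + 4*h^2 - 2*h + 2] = -27*h^2 + 8*h - 2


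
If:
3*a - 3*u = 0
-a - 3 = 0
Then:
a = -3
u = -3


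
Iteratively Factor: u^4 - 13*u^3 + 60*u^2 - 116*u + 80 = (u - 4)*(u^3 - 9*u^2 + 24*u - 20) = (u - 4)*(u - 2)*(u^2 - 7*u + 10) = (u - 4)*(u - 2)^2*(u - 5)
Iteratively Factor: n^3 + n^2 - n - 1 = (n - 1)*(n^2 + 2*n + 1) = (n - 1)*(n + 1)*(n + 1)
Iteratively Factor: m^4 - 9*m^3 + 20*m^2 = (m)*(m^3 - 9*m^2 + 20*m) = m*(m - 4)*(m^2 - 5*m) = m^2*(m - 4)*(m - 5)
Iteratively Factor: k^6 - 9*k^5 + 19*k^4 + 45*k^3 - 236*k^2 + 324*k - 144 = (k - 2)*(k^5 - 7*k^4 + 5*k^3 + 55*k^2 - 126*k + 72) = (k - 3)*(k - 2)*(k^4 - 4*k^3 - 7*k^2 + 34*k - 24) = (k - 4)*(k - 3)*(k - 2)*(k^3 - 7*k + 6) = (k - 4)*(k - 3)*(k - 2)*(k - 1)*(k^2 + k - 6) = (k - 4)*(k - 3)*(k - 2)*(k - 1)*(k + 3)*(k - 2)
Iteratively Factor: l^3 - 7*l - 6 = (l + 2)*(l^2 - 2*l - 3) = (l - 3)*(l + 2)*(l + 1)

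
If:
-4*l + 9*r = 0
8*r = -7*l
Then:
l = 0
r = 0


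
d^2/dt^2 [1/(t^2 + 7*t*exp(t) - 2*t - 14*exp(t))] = (-(7*t*exp(t) + 2)*(t^2 + 7*t*exp(t) - 2*t - 14*exp(t)) + 2*(7*t*exp(t) + 2*t - 7*exp(t) - 2)^2)/(t^2 + 7*t*exp(t) - 2*t - 14*exp(t))^3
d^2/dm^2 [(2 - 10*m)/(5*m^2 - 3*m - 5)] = 4*((5*m - 1)*(10*m - 3)^2 + 5*(15*m - 4)*(-5*m^2 + 3*m + 5))/(-5*m^2 + 3*m + 5)^3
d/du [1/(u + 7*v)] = -1/(u + 7*v)^2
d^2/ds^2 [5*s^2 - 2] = 10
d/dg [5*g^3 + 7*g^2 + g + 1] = 15*g^2 + 14*g + 1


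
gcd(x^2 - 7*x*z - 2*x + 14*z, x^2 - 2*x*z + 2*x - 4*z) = 1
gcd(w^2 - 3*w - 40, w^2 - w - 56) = w - 8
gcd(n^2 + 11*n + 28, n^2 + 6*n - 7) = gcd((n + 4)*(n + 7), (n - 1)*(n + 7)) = n + 7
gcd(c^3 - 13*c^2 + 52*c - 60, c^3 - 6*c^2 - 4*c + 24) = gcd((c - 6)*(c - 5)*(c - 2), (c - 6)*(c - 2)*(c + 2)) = c^2 - 8*c + 12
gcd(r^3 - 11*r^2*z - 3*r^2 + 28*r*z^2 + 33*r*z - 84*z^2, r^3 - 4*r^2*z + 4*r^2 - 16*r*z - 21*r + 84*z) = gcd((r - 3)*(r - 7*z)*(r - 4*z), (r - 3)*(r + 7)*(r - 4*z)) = -r^2 + 4*r*z + 3*r - 12*z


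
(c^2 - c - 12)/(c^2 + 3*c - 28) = (c + 3)/(c + 7)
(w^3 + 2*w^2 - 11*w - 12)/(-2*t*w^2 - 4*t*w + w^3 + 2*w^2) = (-w^3 - 2*w^2 + 11*w + 12)/(w*(2*t*w + 4*t - w^2 - 2*w))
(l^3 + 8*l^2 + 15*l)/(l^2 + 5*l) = l + 3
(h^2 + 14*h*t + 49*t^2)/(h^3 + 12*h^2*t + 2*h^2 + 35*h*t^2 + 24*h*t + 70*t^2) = (h + 7*t)/(h^2 + 5*h*t + 2*h + 10*t)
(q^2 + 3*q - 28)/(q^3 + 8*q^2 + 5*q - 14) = (q - 4)/(q^2 + q - 2)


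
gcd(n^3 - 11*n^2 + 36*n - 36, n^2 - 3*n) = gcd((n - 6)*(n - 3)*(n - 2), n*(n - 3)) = n - 3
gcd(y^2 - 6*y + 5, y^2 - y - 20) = y - 5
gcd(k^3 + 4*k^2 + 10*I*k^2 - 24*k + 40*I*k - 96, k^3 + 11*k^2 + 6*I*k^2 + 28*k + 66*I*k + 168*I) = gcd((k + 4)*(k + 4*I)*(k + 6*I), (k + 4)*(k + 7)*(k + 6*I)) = k^2 + k*(4 + 6*I) + 24*I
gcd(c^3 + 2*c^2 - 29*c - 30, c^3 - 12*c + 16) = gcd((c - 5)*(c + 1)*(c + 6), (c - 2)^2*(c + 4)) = 1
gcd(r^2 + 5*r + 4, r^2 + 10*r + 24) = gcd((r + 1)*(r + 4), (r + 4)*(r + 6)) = r + 4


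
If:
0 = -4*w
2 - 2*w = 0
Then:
No Solution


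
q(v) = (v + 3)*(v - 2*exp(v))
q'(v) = v + (1 - 2*exp(v))*(v + 3) - 2*exp(v) = v - (v + 3)*(2*exp(v) - 1) - 2*exp(v)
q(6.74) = -16405.88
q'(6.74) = -18146.16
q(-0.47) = -4.35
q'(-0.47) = -2.35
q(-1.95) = -2.35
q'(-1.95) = -1.48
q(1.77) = -47.57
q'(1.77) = -61.21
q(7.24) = -28476.91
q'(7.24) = -31321.75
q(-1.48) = -2.94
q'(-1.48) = -1.11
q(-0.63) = -4.02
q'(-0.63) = -1.85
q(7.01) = -22105.07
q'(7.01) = -24373.53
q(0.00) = -6.00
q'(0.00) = -5.00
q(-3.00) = 0.00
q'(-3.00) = -3.10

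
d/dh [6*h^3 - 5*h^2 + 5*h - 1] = 18*h^2 - 10*h + 5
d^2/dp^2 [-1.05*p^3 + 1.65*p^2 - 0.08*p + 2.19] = 3.3 - 6.3*p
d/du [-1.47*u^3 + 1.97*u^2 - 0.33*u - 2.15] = -4.41*u^2 + 3.94*u - 0.33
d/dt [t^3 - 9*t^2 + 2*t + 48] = 3*t^2 - 18*t + 2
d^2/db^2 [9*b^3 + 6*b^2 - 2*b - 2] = 54*b + 12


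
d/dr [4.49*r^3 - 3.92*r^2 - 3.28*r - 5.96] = 13.47*r^2 - 7.84*r - 3.28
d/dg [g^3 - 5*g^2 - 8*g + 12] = 3*g^2 - 10*g - 8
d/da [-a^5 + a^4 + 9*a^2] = a*(-5*a^3 + 4*a^2 + 18)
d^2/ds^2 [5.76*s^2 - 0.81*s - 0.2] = 11.5200000000000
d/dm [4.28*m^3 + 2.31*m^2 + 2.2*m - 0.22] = 12.84*m^2 + 4.62*m + 2.2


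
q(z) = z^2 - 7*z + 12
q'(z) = 2*z - 7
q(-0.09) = 12.64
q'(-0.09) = -7.18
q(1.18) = 5.13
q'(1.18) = -4.64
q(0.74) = 7.37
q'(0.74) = -5.52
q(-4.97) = 71.49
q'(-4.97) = -16.94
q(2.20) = 1.44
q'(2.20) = -2.60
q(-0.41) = 15.04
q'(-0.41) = -7.82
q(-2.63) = 37.33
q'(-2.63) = -12.26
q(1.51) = 3.71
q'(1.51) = -3.98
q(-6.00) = 90.00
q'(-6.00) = -19.00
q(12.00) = 72.00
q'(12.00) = 17.00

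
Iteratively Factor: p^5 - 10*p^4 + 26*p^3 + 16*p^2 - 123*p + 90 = (p - 3)*(p^4 - 7*p^3 + 5*p^2 + 31*p - 30) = (p - 5)*(p - 3)*(p^3 - 2*p^2 - 5*p + 6) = (p - 5)*(p - 3)*(p + 2)*(p^2 - 4*p + 3) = (p - 5)*(p - 3)^2*(p + 2)*(p - 1)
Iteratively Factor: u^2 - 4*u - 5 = (u - 5)*(u + 1)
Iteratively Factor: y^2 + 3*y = (y + 3)*(y)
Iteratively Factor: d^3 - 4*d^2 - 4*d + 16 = (d - 2)*(d^2 - 2*d - 8) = (d - 2)*(d + 2)*(d - 4)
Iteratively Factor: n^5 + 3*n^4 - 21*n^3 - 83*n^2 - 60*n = (n + 4)*(n^4 - n^3 - 17*n^2 - 15*n) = (n + 3)*(n + 4)*(n^3 - 4*n^2 - 5*n) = n*(n + 3)*(n + 4)*(n^2 - 4*n - 5) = n*(n - 5)*(n + 3)*(n + 4)*(n + 1)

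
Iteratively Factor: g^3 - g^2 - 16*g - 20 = (g - 5)*(g^2 + 4*g + 4) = (g - 5)*(g + 2)*(g + 2)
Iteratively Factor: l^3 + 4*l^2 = (l)*(l^2 + 4*l) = l^2*(l + 4)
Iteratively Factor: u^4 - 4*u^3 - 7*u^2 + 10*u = (u - 1)*(u^3 - 3*u^2 - 10*u) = u*(u - 1)*(u^2 - 3*u - 10) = u*(u - 1)*(u + 2)*(u - 5)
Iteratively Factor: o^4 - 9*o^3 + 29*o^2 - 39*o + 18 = (o - 3)*(o^3 - 6*o^2 + 11*o - 6) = (o - 3)*(o - 1)*(o^2 - 5*o + 6) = (o - 3)^2*(o - 1)*(o - 2)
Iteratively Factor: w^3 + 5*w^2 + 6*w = (w + 2)*(w^2 + 3*w) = (w + 2)*(w + 3)*(w)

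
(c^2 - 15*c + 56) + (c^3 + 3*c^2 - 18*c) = c^3 + 4*c^2 - 33*c + 56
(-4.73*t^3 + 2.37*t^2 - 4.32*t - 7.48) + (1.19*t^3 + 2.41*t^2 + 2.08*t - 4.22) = -3.54*t^3 + 4.78*t^2 - 2.24*t - 11.7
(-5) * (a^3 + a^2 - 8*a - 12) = -5*a^3 - 5*a^2 + 40*a + 60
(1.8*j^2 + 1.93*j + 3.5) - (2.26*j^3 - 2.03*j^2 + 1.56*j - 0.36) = -2.26*j^3 + 3.83*j^2 + 0.37*j + 3.86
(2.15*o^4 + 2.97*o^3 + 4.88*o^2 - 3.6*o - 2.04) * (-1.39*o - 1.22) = -2.9885*o^5 - 6.7513*o^4 - 10.4066*o^3 - 0.9496*o^2 + 7.2276*o + 2.4888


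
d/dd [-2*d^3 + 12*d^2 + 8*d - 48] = -6*d^2 + 24*d + 8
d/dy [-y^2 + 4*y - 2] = 4 - 2*y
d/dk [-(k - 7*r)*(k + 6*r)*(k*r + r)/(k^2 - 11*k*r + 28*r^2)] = r*(-k^2 + 8*k*r + 24*r^2 + 10*r)/(k^2 - 8*k*r + 16*r^2)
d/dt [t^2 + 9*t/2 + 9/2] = 2*t + 9/2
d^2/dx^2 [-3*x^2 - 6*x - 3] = -6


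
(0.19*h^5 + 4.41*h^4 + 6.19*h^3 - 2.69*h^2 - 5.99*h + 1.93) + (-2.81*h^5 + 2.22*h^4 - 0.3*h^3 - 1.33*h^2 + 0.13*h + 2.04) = -2.62*h^5 + 6.63*h^4 + 5.89*h^3 - 4.02*h^2 - 5.86*h + 3.97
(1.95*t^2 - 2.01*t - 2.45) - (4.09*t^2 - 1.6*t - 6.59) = -2.14*t^2 - 0.41*t + 4.14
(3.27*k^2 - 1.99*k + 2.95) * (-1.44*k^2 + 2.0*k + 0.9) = -4.7088*k^4 + 9.4056*k^3 - 5.285*k^2 + 4.109*k + 2.655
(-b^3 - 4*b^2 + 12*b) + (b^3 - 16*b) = -4*b^2 - 4*b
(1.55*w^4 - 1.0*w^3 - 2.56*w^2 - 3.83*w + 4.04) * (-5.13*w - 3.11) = -7.9515*w^5 + 0.3095*w^4 + 16.2428*w^3 + 27.6095*w^2 - 8.8139*w - 12.5644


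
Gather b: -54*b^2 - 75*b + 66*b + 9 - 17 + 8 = -54*b^2 - 9*b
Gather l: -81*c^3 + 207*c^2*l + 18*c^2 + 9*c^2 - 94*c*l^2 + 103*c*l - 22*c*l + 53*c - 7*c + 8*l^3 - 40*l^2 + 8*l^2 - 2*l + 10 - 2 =-81*c^3 + 27*c^2 + 46*c + 8*l^3 + l^2*(-94*c - 32) + l*(207*c^2 + 81*c - 2) + 8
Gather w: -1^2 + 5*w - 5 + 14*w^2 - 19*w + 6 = 14*w^2 - 14*w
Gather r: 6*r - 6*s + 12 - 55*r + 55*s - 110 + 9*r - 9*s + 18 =-40*r + 40*s - 80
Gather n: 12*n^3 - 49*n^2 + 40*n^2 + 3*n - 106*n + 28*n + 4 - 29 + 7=12*n^3 - 9*n^2 - 75*n - 18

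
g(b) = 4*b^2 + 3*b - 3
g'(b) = 8*b + 3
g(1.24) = 6.87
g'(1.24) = 12.92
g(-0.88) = -2.54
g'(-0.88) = -4.04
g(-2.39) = 12.68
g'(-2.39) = -16.12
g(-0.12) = -3.30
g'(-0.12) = 2.04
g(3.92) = 70.23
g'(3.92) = 34.36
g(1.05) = 4.56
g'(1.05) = 11.40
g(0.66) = 0.72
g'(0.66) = 8.28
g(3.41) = 53.74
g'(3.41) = 30.28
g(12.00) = 609.00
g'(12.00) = 99.00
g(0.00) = -3.00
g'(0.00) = 3.00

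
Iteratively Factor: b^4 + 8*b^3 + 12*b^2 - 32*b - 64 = (b + 4)*(b^3 + 4*b^2 - 4*b - 16) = (b - 2)*(b + 4)*(b^2 + 6*b + 8) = (b - 2)*(b + 2)*(b + 4)*(b + 4)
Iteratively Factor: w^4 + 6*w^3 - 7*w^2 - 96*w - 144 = (w + 3)*(w^3 + 3*w^2 - 16*w - 48) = (w + 3)*(w + 4)*(w^2 - w - 12) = (w + 3)^2*(w + 4)*(w - 4)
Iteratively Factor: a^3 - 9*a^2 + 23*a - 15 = (a - 1)*(a^2 - 8*a + 15) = (a - 3)*(a - 1)*(a - 5)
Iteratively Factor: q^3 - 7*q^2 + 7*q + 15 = (q - 5)*(q^2 - 2*q - 3) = (q - 5)*(q + 1)*(q - 3)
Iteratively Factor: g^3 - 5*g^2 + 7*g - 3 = (g - 1)*(g^2 - 4*g + 3) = (g - 3)*(g - 1)*(g - 1)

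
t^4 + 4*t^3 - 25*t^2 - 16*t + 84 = (t - 3)*(t - 2)*(t + 2)*(t + 7)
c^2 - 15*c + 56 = (c - 8)*(c - 7)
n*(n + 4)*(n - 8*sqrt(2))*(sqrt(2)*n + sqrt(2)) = sqrt(2)*n^4 - 16*n^3 + 5*sqrt(2)*n^3 - 80*n^2 + 4*sqrt(2)*n^2 - 64*n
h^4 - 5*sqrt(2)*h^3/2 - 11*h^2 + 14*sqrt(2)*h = h*(h - 7*sqrt(2)/2)*(h - sqrt(2))*(h + 2*sqrt(2))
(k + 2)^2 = k^2 + 4*k + 4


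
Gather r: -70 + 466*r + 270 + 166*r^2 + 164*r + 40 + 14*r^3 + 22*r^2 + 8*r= 14*r^3 + 188*r^2 + 638*r + 240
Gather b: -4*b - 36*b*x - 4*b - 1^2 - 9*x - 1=b*(-36*x - 8) - 9*x - 2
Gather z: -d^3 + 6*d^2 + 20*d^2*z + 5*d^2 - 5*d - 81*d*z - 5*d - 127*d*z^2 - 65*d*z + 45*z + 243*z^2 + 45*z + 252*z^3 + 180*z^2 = -d^3 + 11*d^2 - 10*d + 252*z^3 + z^2*(423 - 127*d) + z*(20*d^2 - 146*d + 90)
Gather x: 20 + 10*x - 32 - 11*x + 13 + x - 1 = 0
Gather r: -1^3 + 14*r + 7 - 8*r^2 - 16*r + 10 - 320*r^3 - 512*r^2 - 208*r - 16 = -320*r^3 - 520*r^2 - 210*r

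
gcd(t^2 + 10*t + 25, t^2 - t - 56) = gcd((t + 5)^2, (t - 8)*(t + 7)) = 1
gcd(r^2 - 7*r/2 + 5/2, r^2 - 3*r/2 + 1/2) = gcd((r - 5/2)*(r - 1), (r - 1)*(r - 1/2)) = r - 1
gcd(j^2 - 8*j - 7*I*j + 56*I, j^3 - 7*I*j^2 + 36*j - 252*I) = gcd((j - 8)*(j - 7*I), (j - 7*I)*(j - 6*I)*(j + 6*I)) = j - 7*I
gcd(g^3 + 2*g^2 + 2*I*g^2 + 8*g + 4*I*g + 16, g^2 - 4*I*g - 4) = g - 2*I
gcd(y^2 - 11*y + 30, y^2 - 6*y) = y - 6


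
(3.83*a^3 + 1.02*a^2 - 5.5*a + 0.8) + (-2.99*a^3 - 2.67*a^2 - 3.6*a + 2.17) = 0.84*a^3 - 1.65*a^2 - 9.1*a + 2.97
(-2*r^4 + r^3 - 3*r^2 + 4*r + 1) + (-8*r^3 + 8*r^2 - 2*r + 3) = -2*r^4 - 7*r^3 + 5*r^2 + 2*r + 4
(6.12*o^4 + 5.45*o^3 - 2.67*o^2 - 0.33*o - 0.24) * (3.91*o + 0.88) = 23.9292*o^5 + 26.6951*o^4 - 5.6437*o^3 - 3.6399*o^2 - 1.2288*o - 0.2112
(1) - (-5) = 6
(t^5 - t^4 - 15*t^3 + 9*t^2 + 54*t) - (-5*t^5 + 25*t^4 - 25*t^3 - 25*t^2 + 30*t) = 6*t^5 - 26*t^4 + 10*t^3 + 34*t^2 + 24*t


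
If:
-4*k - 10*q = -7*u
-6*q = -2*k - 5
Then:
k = 21*u/22 - 25/22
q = 7*u/22 + 5/11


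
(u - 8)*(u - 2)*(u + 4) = u^3 - 6*u^2 - 24*u + 64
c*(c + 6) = c^2 + 6*c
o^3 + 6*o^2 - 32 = (o - 2)*(o + 4)^2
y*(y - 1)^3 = y^4 - 3*y^3 + 3*y^2 - y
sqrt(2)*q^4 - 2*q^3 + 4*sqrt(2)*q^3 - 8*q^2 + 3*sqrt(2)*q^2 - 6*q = q*(q + 3)*(q - sqrt(2))*(sqrt(2)*q + sqrt(2))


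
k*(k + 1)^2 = k^3 + 2*k^2 + k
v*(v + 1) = v^2 + v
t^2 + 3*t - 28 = (t - 4)*(t + 7)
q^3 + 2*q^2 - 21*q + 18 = (q - 3)*(q - 1)*(q + 6)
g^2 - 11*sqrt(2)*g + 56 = (g - 7*sqrt(2))*(g - 4*sqrt(2))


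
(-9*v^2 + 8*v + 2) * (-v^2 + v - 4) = 9*v^4 - 17*v^3 + 42*v^2 - 30*v - 8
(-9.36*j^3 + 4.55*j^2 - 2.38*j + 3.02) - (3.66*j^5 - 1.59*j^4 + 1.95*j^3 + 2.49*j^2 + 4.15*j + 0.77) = -3.66*j^5 + 1.59*j^4 - 11.31*j^3 + 2.06*j^2 - 6.53*j + 2.25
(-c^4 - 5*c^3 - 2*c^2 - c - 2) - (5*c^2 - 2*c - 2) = -c^4 - 5*c^3 - 7*c^2 + c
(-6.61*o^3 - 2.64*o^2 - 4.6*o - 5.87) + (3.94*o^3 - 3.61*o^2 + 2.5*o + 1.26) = -2.67*o^3 - 6.25*o^2 - 2.1*o - 4.61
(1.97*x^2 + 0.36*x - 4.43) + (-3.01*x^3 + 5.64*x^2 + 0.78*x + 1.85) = -3.01*x^3 + 7.61*x^2 + 1.14*x - 2.58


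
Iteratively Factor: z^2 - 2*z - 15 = (z - 5)*(z + 3)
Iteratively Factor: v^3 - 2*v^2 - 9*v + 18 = (v - 3)*(v^2 + v - 6) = (v - 3)*(v - 2)*(v + 3)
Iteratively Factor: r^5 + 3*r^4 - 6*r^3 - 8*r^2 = (r + 4)*(r^4 - r^3 - 2*r^2) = r*(r + 4)*(r^3 - r^2 - 2*r) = r*(r + 1)*(r + 4)*(r^2 - 2*r) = r*(r - 2)*(r + 1)*(r + 4)*(r)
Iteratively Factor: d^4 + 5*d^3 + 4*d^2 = (d)*(d^3 + 5*d^2 + 4*d) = d*(d + 4)*(d^2 + d) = d*(d + 1)*(d + 4)*(d)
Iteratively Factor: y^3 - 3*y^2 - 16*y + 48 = (y - 4)*(y^2 + y - 12) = (y - 4)*(y + 4)*(y - 3)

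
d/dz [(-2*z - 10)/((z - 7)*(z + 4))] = 2*(z^2 + 10*z + 13)/(z^4 - 6*z^3 - 47*z^2 + 168*z + 784)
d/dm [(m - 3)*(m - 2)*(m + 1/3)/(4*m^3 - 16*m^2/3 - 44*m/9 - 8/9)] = 15/(2*(9*m^2 + 6*m + 1))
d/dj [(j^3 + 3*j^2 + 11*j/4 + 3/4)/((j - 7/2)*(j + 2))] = (8*j^4 - 24*j^3 - 226*j^2 - 348*j - 145)/(2*(4*j^4 - 12*j^3 - 47*j^2 + 84*j + 196))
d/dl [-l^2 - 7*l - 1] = -2*l - 7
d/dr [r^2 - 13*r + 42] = 2*r - 13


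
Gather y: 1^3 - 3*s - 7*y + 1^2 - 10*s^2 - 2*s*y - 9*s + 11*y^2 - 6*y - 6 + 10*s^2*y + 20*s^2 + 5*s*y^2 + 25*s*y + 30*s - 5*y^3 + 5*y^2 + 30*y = 10*s^2 + 18*s - 5*y^3 + y^2*(5*s + 16) + y*(10*s^2 + 23*s + 17) - 4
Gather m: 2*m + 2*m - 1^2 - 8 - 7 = 4*m - 16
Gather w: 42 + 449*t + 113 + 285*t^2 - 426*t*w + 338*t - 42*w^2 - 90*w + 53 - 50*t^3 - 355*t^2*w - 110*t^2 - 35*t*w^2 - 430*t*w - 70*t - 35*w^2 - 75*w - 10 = -50*t^3 + 175*t^2 + 717*t + w^2*(-35*t - 77) + w*(-355*t^2 - 856*t - 165) + 198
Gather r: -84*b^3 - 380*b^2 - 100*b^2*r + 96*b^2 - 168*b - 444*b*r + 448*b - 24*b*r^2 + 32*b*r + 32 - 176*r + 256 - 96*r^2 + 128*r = -84*b^3 - 284*b^2 + 280*b + r^2*(-24*b - 96) + r*(-100*b^2 - 412*b - 48) + 288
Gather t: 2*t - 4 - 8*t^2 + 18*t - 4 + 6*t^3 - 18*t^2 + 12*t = 6*t^3 - 26*t^2 + 32*t - 8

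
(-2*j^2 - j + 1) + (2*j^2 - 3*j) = 1 - 4*j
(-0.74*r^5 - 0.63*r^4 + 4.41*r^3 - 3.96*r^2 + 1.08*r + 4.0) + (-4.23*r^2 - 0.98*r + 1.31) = -0.74*r^5 - 0.63*r^4 + 4.41*r^3 - 8.19*r^2 + 0.1*r + 5.31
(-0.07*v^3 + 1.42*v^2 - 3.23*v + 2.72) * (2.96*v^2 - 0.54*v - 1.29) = -0.2072*v^5 + 4.241*v^4 - 10.2373*v^3 + 7.9636*v^2 + 2.6979*v - 3.5088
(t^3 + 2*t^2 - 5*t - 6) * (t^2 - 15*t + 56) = t^5 - 13*t^4 + 21*t^3 + 181*t^2 - 190*t - 336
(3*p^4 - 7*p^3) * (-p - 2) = -3*p^5 + p^4 + 14*p^3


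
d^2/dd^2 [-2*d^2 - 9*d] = -4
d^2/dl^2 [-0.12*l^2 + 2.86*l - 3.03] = -0.240000000000000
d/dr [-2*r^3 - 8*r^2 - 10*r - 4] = -6*r^2 - 16*r - 10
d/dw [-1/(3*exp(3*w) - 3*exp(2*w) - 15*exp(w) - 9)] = (3*exp(2*w) - 2*exp(w) - 5)*exp(w)/(3*(-exp(3*w) + exp(2*w) + 5*exp(w) + 3)^2)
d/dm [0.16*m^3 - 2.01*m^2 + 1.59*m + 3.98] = 0.48*m^2 - 4.02*m + 1.59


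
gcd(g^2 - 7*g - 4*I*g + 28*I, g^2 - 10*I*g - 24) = g - 4*I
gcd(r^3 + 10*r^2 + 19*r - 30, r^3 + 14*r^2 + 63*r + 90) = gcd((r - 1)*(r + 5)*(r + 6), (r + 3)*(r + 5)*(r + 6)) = r^2 + 11*r + 30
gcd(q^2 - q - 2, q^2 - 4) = q - 2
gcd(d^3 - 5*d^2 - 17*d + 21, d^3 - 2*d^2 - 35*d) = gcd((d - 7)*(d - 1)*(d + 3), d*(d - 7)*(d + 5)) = d - 7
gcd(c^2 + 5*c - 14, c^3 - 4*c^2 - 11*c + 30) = c - 2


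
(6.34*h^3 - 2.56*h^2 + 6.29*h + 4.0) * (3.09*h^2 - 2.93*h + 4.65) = 19.5906*h^5 - 26.4866*h^4 + 56.4179*h^3 - 17.9737*h^2 + 17.5285*h + 18.6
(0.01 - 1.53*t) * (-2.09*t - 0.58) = 3.1977*t^2 + 0.8665*t - 0.0058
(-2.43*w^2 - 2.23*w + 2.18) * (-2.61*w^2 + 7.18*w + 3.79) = 6.3423*w^4 - 11.6271*w^3 - 30.9109*w^2 + 7.2007*w + 8.2622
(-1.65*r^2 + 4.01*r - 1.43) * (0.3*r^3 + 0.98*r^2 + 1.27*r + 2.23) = -0.495*r^5 - 0.414*r^4 + 1.4053*r^3 + 0.0118*r^2 + 7.1262*r - 3.1889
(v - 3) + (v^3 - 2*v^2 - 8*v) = v^3 - 2*v^2 - 7*v - 3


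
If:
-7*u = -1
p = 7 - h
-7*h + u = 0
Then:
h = 1/49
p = 342/49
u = 1/7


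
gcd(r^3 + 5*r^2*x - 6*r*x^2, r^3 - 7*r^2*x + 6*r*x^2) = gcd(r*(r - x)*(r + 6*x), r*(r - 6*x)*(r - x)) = -r^2 + r*x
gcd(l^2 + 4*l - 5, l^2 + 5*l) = l + 5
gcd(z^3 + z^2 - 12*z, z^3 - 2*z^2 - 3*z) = z^2 - 3*z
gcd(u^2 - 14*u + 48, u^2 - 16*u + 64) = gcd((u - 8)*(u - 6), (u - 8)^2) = u - 8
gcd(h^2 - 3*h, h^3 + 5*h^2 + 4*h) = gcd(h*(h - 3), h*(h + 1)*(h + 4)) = h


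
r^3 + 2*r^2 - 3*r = r*(r - 1)*(r + 3)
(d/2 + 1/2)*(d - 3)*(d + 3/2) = d^3/2 - d^2/4 - 3*d - 9/4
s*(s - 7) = s^2 - 7*s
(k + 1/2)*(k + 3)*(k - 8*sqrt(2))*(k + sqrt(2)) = k^4 - 7*sqrt(2)*k^3 + 7*k^3/2 - 49*sqrt(2)*k^2/2 - 29*k^2/2 - 56*k - 21*sqrt(2)*k/2 - 24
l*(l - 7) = l^2 - 7*l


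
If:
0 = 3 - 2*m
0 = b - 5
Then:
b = 5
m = 3/2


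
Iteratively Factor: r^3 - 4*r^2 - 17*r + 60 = (r - 5)*(r^2 + r - 12) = (r - 5)*(r + 4)*(r - 3)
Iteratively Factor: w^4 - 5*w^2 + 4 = (w - 1)*(w^3 + w^2 - 4*w - 4) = (w - 1)*(w + 1)*(w^2 - 4) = (w - 1)*(w + 1)*(w + 2)*(w - 2)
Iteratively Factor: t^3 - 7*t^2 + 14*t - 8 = (t - 4)*(t^2 - 3*t + 2) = (t - 4)*(t - 1)*(t - 2)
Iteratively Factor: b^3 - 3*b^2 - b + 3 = (b - 3)*(b^2 - 1) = (b - 3)*(b + 1)*(b - 1)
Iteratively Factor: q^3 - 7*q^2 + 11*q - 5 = (q - 1)*(q^2 - 6*q + 5) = (q - 5)*(q - 1)*(q - 1)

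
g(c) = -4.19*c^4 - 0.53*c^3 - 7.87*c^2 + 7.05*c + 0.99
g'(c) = -16.76*c^3 - 1.59*c^2 - 15.74*c + 7.05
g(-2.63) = -262.81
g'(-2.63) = 342.34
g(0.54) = 2.06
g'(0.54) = -4.55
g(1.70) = -47.37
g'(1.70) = -106.64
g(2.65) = -252.09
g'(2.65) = -357.72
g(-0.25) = -1.27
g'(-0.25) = 11.15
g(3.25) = -544.88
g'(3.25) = -636.24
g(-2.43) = -201.10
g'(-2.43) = 276.40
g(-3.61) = -813.70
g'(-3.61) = 831.64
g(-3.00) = -416.07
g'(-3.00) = 492.48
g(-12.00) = -87184.89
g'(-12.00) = 28928.25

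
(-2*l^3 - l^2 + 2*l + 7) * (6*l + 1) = -12*l^4 - 8*l^3 + 11*l^2 + 44*l + 7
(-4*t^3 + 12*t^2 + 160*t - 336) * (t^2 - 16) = -4*t^5 + 12*t^4 + 224*t^3 - 528*t^2 - 2560*t + 5376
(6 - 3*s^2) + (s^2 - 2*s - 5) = -2*s^2 - 2*s + 1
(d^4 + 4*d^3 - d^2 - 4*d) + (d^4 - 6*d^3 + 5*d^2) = 2*d^4 - 2*d^3 + 4*d^2 - 4*d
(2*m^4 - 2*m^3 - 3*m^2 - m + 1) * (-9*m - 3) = -18*m^5 + 12*m^4 + 33*m^3 + 18*m^2 - 6*m - 3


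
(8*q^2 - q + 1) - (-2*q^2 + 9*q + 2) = 10*q^2 - 10*q - 1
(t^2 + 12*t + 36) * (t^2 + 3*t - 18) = t^4 + 15*t^3 + 54*t^2 - 108*t - 648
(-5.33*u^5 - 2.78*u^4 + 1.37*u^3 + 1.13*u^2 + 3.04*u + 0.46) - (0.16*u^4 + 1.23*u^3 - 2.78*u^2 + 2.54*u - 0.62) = -5.33*u^5 - 2.94*u^4 + 0.14*u^3 + 3.91*u^2 + 0.5*u + 1.08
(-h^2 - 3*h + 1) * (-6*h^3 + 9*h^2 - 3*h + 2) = 6*h^5 + 9*h^4 - 30*h^3 + 16*h^2 - 9*h + 2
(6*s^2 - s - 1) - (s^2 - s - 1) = 5*s^2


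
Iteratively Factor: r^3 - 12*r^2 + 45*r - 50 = (r - 5)*(r^2 - 7*r + 10) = (r - 5)*(r - 2)*(r - 5)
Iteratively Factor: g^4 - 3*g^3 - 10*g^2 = (g + 2)*(g^3 - 5*g^2) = g*(g + 2)*(g^2 - 5*g) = g*(g - 5)*(g + 2)*(g)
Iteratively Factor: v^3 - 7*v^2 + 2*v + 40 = (v + 2)*(v^2 - 9*v + 20) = (v - 4)*(v + 2)*(v - 5)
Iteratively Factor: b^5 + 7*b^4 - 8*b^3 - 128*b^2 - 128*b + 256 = (b + 4)*(b^4 + 3*b^3 - 20*b^2 - 48*b + 64) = (b + 4)^2*(b^3 - b^2 - 16*b + 16) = (b + 4)^3*(b^2 - 5*b + 4) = (b - 1)*(b + 4)^3*(b - 4)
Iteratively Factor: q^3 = (q)*(q^2) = q^2*(q)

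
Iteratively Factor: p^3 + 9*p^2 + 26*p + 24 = (p + 3)*(p^2 + 6*p + 8) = (p + 2)*(p + 3)*(p + 4)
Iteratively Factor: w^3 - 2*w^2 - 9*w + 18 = (w - 3)*(w^2 + w - 6) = (w - 3)*(w + 3)*(w - 2)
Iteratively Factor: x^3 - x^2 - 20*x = (x - 5)*(x^2 + 4*x) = (x - 5)*(x + 4)*(x)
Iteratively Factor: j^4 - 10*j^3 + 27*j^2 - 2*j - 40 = (j + 1)*(j^3 - 11*j^2 + 38*j - 40) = (j - 4)*(j + 1)*(j^2 - 7*j + 10) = (j - 5)*(j - 4)*(j + 1)*(j - 2)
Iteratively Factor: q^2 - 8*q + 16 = (q - 4)*(q - 4)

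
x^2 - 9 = (x - 3)*(x + 3)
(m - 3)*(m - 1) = m^2 - 4*m + 3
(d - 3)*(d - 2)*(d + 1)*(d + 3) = d^4 - d^3 - 11*d^2 + 9*d + 18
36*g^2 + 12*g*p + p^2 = (6*g + p)^2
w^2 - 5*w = w*(w - 5)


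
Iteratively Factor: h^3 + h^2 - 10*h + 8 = (h + 4)*(h^2 - 3*h + 2) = (h - 2)*(h + 4)*(h - 1)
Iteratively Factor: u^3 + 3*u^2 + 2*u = (u + 1)*(u^2 + 2*u) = (u + 1)*(u + 2)*(u)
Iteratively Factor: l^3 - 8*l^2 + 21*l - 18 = (l - 2)*(l^2 - 6*l + 9) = (l - 3)*(l - 2)*(l - 3)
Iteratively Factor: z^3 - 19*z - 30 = (z + 2)*(z^2 - 2*z - 15) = (z + 2)*(z + 3)*(z - 5)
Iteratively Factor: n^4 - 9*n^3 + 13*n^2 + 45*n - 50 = (n - 1)*(n^3 - 8*n^2 + 5*n + 50) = (n - 1)*(n + 2)*(n^2 - 10*n + 25) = (n - 5)*(n - 1)*(n + 2)*(n - 5)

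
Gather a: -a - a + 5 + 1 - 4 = 2 - 2*a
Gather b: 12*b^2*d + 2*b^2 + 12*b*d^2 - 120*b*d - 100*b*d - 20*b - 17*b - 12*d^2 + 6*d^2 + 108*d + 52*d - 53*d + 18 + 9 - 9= b^2*(12*d + 2) + b*(12*d^2 - 220*d - 37) - 6*d^2 + 107*d + 18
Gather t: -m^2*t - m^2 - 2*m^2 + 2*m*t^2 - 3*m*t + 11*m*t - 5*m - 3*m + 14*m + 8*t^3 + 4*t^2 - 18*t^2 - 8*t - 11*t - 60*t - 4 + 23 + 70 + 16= -3*m^2 + 6*m + 8*t^3 + t^2*(2*m - 14) + t*(-m^2 + 8*m - 79) + 105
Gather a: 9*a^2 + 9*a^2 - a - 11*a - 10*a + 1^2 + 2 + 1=18*a^2 - 22*a + 4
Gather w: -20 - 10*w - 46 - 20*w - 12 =-30*w - 78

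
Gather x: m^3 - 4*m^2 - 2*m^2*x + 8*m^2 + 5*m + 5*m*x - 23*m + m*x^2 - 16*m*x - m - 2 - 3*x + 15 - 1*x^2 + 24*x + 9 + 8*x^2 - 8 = m^3 + 4*m^2 - 19*m + x^2*(m + 7) + x*(-2*m^2 - 11*m + 21) + 14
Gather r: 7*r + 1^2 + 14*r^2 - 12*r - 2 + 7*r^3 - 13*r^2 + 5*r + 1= 7*r^3 + r^2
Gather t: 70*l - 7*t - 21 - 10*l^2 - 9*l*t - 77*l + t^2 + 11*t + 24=-10*l^2 - 7*l + t^2 + t*(4 - 9*l) + 3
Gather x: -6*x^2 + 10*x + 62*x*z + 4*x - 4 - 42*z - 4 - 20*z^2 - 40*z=-6*x^2 + x*(62*z + 14) - 20*z^2 - 82*z - 8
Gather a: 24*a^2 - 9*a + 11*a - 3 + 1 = 24*a^2 + 2*a - 2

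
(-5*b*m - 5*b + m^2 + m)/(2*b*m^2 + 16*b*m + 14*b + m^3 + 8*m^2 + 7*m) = (-5*b + m)/(2*b*m + 14*b + m^2 + 7*m)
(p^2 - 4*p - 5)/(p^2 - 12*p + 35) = (p + 1)/(p - 7)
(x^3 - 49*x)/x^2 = x - 49/x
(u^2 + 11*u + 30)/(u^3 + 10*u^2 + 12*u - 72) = (u + 5)/(u^2 + 4*u - 12)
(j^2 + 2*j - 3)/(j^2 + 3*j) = (j - 1)/j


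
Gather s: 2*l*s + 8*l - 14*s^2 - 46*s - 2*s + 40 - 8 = 8*l - 14*s^2 + s*(2*l - 48) + 32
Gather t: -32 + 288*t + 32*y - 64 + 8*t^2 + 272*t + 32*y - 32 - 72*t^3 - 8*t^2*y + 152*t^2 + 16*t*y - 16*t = -72*t^3 + t^2*(160 - 8*y) + t*(16*y + 544) + 64*y - 128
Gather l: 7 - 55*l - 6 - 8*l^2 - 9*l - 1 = -8*l^2 - 64*l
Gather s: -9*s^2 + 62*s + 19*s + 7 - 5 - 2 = -9*s^2 + 81*s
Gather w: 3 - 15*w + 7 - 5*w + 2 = 12 - 20*w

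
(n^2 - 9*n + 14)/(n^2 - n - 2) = (n - 7)/(n + 1)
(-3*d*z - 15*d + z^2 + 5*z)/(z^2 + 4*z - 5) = (-3*d + z)/(z - 1)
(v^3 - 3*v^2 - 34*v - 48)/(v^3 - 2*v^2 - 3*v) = (-v^3 + 3*v^2 + 34*v + 48)/(v*(-v^2 + 2*v + 3))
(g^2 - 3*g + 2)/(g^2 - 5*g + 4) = (g - 2)/(g - 4)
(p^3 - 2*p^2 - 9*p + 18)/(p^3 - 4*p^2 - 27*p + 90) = (p^2 + p - 6)/(p^2 - p - 30)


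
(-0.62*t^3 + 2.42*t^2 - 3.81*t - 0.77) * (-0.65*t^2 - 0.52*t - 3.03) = 0.403*t^5 - 1.2506*t^4 + 3.0967*t^3 - 4.8509*t^2 + 11.9447*t + 2.3331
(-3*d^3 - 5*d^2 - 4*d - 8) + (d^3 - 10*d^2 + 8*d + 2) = -2*d^3 - 15*d^2 + 4*d - 6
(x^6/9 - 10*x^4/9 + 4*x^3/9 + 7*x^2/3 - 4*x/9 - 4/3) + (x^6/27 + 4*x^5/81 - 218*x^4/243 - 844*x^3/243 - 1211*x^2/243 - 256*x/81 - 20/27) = 4*x^6/27 + 4*x^5/81 - 488*x^4/243 - 736*x^3/243 - 644*x^2/243 - 292*x/81 - 56/27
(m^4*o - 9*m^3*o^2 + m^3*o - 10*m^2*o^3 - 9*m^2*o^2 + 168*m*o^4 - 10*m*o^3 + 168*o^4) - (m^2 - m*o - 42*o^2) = m^4*o - 9*m^3*o^2 + m^3*o - 10*m^2*o^3 - 9*m^2*o^2 - m^2 + 168*m*o^4 - 10*m*o^3 + m*o + 168*o^4 + 42*o^2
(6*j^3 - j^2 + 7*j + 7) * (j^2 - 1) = 6*j^5 - j^4 + j^3 + 8*j^2 - 7*j - 7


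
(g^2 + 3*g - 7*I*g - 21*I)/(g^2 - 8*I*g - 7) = (g + 3)/(g - I)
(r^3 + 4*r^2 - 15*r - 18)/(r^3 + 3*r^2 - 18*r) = (r + 1)/r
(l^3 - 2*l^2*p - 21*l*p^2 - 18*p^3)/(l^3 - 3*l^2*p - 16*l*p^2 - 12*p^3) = (l + 3*p)/(l + 2*p)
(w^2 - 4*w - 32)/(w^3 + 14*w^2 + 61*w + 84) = (w - 8)/(w^2 + 10*w + 21)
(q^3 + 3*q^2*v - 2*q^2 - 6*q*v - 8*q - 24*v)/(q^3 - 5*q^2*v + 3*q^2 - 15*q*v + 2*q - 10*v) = (q^2 + 3*q*v - 4*q - 12*v)/(q^2 - 5*q*v + q - 5*v)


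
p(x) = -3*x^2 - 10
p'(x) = -6*x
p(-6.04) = -119.44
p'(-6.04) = 36.24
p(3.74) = -51.96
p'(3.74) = -22.44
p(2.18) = -24.26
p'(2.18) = -13.08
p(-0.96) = -12.76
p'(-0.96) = 5.76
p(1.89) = -20.72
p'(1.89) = -11.34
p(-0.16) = -10.08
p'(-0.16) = 0.96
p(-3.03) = -37.54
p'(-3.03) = 18.18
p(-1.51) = -16.84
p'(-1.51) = 9.06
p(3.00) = -37.00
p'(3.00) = -18.00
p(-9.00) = -253.00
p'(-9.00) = 54.00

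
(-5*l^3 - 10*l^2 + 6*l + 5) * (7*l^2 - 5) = -35*l^5 - 70*l^4 + 67*l^3 + 85*l^2 - 30*l - 25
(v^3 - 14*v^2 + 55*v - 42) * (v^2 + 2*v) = v^5 - 12*v^4 + 27*v^3 + 68*v^2 - 84*v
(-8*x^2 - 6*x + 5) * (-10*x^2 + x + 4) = 80*x^4 + 52*x^3 - 88*x^2 - 19*x + 20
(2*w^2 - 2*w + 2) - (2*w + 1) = 2*w^2 - 4*w + 1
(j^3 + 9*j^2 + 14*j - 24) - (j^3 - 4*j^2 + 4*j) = 13*j^2 + 10*j - 24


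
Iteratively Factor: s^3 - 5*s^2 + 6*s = (s)*(s^2 - 5*s + 6) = s*(s - 2)*(s - 3)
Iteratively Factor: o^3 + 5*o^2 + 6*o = (o + 2)*(o^2 + 3*o) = o*(o + 2)*(o + 3)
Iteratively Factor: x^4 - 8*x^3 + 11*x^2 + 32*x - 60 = (x - 5)*(x^3 - 3*x^2 - 4*x + 12) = (x - 5)*(x + 2)*(x^2 - 5*x + 6) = (x - 5)*(x - 2)*(x + 2)*(x - 3)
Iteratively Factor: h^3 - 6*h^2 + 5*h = (h)*(h^2 - 6*h + 5) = h*(h - 5)*(h - 1)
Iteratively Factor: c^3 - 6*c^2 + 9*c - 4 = (c - 1)*(c^2 - 5*c + 4) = (c - 1)^2*(c - 4)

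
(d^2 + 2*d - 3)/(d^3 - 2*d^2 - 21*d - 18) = (d - 1)/(d^2 - 5*d - 6)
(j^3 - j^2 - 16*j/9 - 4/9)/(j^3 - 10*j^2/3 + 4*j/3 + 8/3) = (j + 1/3)/(j - 2)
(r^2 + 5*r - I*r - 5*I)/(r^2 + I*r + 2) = (r + 5)/(r + 2*I)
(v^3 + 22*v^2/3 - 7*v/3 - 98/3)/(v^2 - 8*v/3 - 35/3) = (v^2 + 5*v - 14)/(v - 5)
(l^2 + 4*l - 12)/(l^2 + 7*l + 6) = (l - 2)/(l + 1)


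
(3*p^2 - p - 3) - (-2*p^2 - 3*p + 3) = 5*p^2 + 2*p - 6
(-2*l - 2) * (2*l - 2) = 4 - 4*l^2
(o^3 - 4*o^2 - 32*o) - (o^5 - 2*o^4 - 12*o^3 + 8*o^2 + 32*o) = -o^5 + 2*o^4 + 13*o^3 - 12*o^2 - 64*o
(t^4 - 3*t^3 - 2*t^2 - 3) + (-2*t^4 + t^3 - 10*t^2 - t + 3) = -t^4 - 2*t^3 - 12*t^2 - t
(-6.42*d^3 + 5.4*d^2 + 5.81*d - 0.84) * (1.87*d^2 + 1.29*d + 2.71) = -12.0054*d^5 + 1.8162*d^4 + 0.432500000000001*d^3 + 20.5581*d^2 + 14.6615*d - 2.2764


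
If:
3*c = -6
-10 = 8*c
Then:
No Solution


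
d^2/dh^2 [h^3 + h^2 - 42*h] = 6*h + 2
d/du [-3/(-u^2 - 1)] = -6*u/(u^2 + 1)^2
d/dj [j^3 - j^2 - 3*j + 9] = 3*j^2 - 2*j - 3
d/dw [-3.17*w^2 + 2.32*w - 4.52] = 2.32 - 6.34*w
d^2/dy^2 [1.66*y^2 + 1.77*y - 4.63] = 3.32000000000000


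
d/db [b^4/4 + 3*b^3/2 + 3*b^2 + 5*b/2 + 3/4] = b^3 + 9*b^2/2 + 6*b + 5/2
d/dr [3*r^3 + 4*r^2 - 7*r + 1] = 9*r^2 + 8*r - 7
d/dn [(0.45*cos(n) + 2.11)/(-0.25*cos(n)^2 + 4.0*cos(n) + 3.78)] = (-0.1125*cos(n)^2 - 1.055*cos(n) + 6.739)*sin(n)/(0.0625*cos(n)^4 - 2.0*cos(n)^3 + 14.11*cos(n)^2 + 30.24*cos(n) + 14.2884)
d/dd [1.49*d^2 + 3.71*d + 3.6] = 2.98*d + 3.71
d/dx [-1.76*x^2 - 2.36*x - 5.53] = -3.52*x - 2.36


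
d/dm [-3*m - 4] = -3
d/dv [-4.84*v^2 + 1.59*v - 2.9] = 1.59 - 9.68*v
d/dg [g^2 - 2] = 2*g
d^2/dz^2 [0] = 0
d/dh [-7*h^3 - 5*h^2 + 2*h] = -21*h^2 - 10*h + 2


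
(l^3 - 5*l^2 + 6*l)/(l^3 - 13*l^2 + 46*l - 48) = l/(l - 8)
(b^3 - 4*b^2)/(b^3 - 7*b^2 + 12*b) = b/(b - 3)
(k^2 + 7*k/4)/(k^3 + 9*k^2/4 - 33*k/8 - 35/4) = 2*k/(2*k^2 + k - 10)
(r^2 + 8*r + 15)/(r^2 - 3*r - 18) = (r + 5)/(r - 6)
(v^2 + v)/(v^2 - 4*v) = (v + 1)/(v - 4)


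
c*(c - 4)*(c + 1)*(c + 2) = c^4 - c^3 - 10*c^2 - 8*c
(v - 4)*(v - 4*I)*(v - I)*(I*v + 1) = I*v^4 + 6*v^3 - 4*I*v^3 - 24*v^2 - 9*I*v^2 - 4*v + 36*I*v + 16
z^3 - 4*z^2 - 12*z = z*(z - 6)*(z + 2)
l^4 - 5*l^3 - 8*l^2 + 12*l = l*(l - 6)*(l - 1)*(l + 2)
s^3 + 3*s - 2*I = (s - I)^2*(s + 2*I)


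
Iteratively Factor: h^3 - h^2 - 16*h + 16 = (h - 1)*(h^2 - 16) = (h - 1)*(h + 4)*(h - 4)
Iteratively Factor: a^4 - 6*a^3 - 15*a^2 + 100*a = (a - 5)*(a^3 - a^2 - 20*a) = (a - 5)^2*(a^2 + 4*a) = (a - 5)^2*(a + 4)*(a)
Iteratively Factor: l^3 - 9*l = (l - 3)*(l^2 + 3*l) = l*(l - 3)*(l + 3)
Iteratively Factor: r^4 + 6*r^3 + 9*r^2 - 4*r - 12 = (r + 2)*(r^3 + 4*r^2 + r - 6) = (r - 1)*(r + 2)*(r^2 + 5*r + 6) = (r - 1)*(r + 2)^2*(r + 3)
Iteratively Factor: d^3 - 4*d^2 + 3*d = (d)*(d^2 - 4*d + 3) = d*(d - 1)*(d - 3)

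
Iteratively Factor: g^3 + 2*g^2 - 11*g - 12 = (g + 4)*(g^2 - 2*g - 3) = (g + 1)*(g + 4)*(g - 3)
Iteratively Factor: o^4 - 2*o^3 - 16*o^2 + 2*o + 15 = (o - 1)*(o^3 - o^2 - 17*o - 15) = (o - 1)*(o + 1)*(o^2 - 2*o - 15) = (o - 1)*(o + 1)*(o + 3)*(o - 5)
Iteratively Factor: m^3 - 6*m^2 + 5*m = (m - 5)*(m^2 - m) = (m - 5)*(m - 1)*(m)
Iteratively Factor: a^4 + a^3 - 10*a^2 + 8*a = (a - 2)*(a^3 + 3*a^2 - 4*a) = (a - 2)*(a + 4)*(a^2 - a) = a*(a - 2)*(a + 4)*(a - 1)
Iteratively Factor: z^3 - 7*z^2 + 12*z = (z - 3)*(z^2 - 4*z) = z*(z - 3)*(z - 4)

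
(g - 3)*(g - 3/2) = g^2 - 9*g/2 + 9/2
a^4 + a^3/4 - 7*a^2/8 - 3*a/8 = a*(a - 1)*(a + 1/2)*(a + 3/4)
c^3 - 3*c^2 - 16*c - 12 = (c - 6)*(c + 1)*(c + 2)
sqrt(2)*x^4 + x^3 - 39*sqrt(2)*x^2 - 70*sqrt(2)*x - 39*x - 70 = (x - 7)*(x + 2)*(x + 5)*(sqrt(2)*x + 1)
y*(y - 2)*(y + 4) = y^3 + 2*y^2 - 8*y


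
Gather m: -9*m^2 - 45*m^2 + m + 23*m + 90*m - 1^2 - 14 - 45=-54*m^2 + 114*m - 60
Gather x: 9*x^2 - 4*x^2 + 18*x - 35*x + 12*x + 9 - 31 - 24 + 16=5*x^2 - 5*x - 30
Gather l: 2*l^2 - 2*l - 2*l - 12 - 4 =2*l^2 - 4*l - 16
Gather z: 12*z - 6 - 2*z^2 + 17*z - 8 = -2*z^2 + 29*z - 14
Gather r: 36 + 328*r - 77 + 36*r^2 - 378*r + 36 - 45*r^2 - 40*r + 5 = -9*r^2 - 90*r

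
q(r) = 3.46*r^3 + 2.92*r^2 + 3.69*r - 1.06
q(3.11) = 142.74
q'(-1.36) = 14.95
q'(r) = 10.38*r^2 + 5.84*r + 3.69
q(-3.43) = -118.99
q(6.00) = 873.56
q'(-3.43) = 105.78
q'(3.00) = 114.63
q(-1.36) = -9.38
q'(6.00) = 412.41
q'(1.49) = 35.44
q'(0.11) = 4.46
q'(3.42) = 145.07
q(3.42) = 184.12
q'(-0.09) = 3.25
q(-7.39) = -1265.26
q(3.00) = 129.71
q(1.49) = 22.37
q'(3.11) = 122.25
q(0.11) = -0.61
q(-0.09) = -1.37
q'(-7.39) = 527.41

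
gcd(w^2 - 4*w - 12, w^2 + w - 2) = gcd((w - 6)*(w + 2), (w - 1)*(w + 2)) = w + 2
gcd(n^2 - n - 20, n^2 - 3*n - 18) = 1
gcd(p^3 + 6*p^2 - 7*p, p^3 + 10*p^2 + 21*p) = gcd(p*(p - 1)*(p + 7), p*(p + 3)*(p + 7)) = p^2 + 7*p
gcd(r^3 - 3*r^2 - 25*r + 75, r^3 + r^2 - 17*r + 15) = r^2 + 2*r - 15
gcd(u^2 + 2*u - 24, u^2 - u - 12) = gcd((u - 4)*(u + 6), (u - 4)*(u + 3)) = u - 4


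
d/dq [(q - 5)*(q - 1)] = 2*q - 6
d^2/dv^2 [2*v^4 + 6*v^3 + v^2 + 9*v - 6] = 24*v^2 + 36*v + 2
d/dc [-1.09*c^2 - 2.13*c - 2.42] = -2.18*c - 2.13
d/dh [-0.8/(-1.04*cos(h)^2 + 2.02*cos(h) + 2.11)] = (1.664*cos(h) - 1.616)*sin(h)/(-1.04*cos(h)^2 + 2.02*cos(h) + 2.11)^2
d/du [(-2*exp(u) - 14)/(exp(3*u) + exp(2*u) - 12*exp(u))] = 4*(exp(3*u) + 11*exp(2*u) + 7*exp(u) - 42)*exp(-u)/(exp(4*u) + 2*exp(3*u) - 23*exp(2*u) - 24*exp(u) + 144)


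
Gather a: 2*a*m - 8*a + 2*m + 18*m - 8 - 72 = a*(2*m - 8) + 20*m - 80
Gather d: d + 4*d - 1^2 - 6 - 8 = 5*d - 15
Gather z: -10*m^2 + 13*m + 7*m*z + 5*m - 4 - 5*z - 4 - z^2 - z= -10*m^2 + 18*m - z^2 + z*(7*m - 6) - 8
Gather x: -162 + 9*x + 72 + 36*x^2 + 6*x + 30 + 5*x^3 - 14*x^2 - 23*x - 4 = 5*x^3 + 22*x^2 - 8*x - 64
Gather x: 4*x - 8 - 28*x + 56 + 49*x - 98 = 25*x - 50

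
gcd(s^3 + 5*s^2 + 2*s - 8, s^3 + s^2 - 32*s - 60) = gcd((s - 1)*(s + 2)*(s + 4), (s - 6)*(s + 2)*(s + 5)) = s + 2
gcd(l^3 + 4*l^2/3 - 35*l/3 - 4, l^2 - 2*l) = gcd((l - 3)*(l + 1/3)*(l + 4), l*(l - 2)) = 1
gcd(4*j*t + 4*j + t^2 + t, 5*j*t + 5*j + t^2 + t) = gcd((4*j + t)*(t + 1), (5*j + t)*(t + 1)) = t + 1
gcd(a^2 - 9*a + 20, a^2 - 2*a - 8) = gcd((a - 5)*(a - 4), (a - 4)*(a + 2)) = a - 4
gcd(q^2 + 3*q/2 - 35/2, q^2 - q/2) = 1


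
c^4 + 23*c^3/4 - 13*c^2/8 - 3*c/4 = c*(c - 1/2)*(c + 1/4)*(c + 6)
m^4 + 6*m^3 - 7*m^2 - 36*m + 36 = (m - 2)*(m - 1)*(m + 3)*(m + 6)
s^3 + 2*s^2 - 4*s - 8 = (s - 2)*(s + 2)^2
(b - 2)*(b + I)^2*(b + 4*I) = b^4 - 2*b^3 + 6*I*b^3 - 9*b^2 - 12*I*b^2 + 18*b - 4*I*b + 8*I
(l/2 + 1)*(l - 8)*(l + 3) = l^3/2 - 3*l^2/2 - 17*l - 24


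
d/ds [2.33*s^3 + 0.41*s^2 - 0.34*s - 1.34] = 6.99*s^2 + 0.82*s - 0.34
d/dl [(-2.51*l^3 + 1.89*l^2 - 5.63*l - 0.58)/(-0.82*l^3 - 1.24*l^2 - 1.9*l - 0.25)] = (4.6622*l^4 + 0.3048*l^3 - 10.1165*l^2 - 2.3834*l + 0.3055)/(0.6724*l^6 + 2.0336*l^5 + 4.6536*l^4 + 5.122*l^3 + 4.23*l^2 + 0.95*l + 0.0625)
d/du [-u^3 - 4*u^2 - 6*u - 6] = -3*u^2 - 8*u - 6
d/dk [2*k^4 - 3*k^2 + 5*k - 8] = 8*k^3 - 6*k + 5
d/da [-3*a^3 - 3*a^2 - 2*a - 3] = -9*a^2 - 6*a - 2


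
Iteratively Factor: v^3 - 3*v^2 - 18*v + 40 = (v - 5)*(v^2 + 2*v - 8) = (v - 5)*(v + 4)*(v - 2)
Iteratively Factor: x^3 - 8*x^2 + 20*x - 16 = (x - 2)*(x^2 - 6*x + 8) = (x - 2)^2*(x - 4)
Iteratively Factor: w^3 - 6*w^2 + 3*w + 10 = (w - 2)*(w^2 - 4*w - 5) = (w - 2)*(w + 1)*(w - 5)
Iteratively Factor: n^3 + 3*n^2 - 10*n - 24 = (n + 2)*(n^2 + n - 12) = (n - 3)*(n + 2)*(n + 4)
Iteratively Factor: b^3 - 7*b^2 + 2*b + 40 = (b - 5)*(b^2 - 2*b - 8) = (b - 5)*(b - 4)*(b + 2)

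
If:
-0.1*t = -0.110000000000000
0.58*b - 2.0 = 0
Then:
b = 3.45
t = 1.10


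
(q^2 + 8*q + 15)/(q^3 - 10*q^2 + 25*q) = (q^2 + 8*q + 15)/(q*(q^2 - 10*q + 25))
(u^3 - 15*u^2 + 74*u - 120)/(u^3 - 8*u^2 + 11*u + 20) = (u - 6)/(u + 1)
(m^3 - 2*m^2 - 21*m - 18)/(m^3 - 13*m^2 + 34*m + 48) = (m + 3)/(m - 8)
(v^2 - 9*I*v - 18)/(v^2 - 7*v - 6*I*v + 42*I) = (v - 3*I)/(v - 7)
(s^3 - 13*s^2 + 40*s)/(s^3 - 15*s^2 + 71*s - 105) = s*(s - 8)/(s^2 - 10*s + 21)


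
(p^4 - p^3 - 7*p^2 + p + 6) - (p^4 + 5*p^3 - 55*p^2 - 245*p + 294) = -6*p^3 + 48*p^2 + 246*p - 288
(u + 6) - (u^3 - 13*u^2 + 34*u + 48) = -u^3 + 13*u^2 - 33*u - 42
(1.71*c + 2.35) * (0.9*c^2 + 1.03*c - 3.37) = 1.539*c^3 + 3.8763*c^2 - 3.3422*c - 7.9195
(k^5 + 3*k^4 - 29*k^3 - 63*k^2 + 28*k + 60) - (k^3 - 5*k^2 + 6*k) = k^5 + 3*k^4 - 30*k^3 - 58*k^2 + 22*k + 60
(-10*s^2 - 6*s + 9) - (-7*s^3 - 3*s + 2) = 7*s^3 - 10*s^2 - 3*s + 7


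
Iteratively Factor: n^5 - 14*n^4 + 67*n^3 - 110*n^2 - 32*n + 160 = (n - 4)*(n^4 - 10*n^3 + 27*n^2 - 2*n - 40) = (n - 4)^2*(n^3 - 6*n^2 + 3*n + 10) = (n - 4)^2*(n - 2)*(n^2 - 4*n - 5) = (n - 5)*(n - 4)^2*(n - 2)*(n + 1)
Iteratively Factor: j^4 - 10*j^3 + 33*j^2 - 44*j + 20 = (j - 1)*(j^3 - 9*j^2 + 24*j - 20) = (j - 2)*(j - 1)*(j^2 - 7*j + 10) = (j - 5)*(j - 2)*(j - 1)*(j - 2)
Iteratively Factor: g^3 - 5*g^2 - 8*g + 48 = (g - 4)*(g^2 - g - 12) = (g - 4)*(g + 3)*(g - 4)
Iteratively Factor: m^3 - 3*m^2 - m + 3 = (m + 1)*(m^2 - 4*m + 3) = (m - 1)*(m + 1)*(m - 3)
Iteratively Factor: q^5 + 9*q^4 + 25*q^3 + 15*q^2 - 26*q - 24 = (q + 1)*(q^4 + 8*q^3 + 17*q^2 - 2*q - 24) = (q + 1)*(q + 4)*(q^3 + 4*q^2 + q - 6) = (q + 1)*(q + 2)*(q + 4)*(q^2 + 2*q - 3) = (q + 1)*(q + 2)*(q + 3)*(q + 4)*(q - 1)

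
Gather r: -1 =-1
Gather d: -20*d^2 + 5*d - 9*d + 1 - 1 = -20*d^2 - 4*d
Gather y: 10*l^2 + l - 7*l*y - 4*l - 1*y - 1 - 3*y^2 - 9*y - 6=10*l^2 - 3*l - 3*y^2 + y*(-7*l - 10) - 7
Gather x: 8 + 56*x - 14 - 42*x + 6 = 14*x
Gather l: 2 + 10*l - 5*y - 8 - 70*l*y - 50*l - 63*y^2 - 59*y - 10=l*(-70*y - 40) - 63*y^2 - 64*y - 16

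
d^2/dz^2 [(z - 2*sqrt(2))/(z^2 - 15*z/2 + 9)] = 4*((z - 2*sqrt(2))*(4*z - 15)^2 + (-6*z + 4*sqrt(2) + 15)*(2*z^2 - 15*z + 18))/(2*z^2 - 15*z + 18)^3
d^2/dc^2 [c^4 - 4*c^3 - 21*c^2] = 12*c^2 - 24*c - 42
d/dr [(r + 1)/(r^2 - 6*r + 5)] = (r^2 - 6*r - 2*(r - 3)*(r + 1) + 5)/(r^2 - 6*r + 5)^2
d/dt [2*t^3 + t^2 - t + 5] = 6*t^2 + 2*t - 1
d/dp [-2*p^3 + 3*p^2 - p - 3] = -6*p^2 + 6*p - 1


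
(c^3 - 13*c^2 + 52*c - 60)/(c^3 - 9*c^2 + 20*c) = (c^2 - 8*c + 12)/(c*(c - 4))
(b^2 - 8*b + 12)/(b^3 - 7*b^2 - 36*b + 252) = (b - 2)/(b^2 - b - 42)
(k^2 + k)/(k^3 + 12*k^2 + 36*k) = (k + 1)/(k^2 + 12*k + 36)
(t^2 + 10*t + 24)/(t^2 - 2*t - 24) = (t + 6)/(t - 6)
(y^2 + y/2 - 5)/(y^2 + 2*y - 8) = (y + 5/2)/(y + 4)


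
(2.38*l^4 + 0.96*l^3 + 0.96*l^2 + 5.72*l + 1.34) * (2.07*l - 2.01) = 4.9266*l^5 - 2.7966*l^4 + 0.0576000000000001*l^3 + 9.9108*l^2 - 8.7234*l - 2.6934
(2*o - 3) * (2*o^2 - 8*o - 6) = 4*o^3 - 22*o^2 + 12*o + 18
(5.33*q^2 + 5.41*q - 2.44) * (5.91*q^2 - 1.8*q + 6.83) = 31.5003*q^4 + 22.3791*q^3 + 12.2455*q^2 + 41.3423*q - 16.6652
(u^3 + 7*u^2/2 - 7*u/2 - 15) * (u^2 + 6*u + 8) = u^5 + 19*u^4/2 + 51*u^3/2 - 8*u^2 - 118*u - 120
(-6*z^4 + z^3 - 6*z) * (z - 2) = -6*z^5 + 13*z^4 - 2*z^3 - 6*z^2 + 12*z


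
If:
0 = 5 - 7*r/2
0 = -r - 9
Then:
No Solution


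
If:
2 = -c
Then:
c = -2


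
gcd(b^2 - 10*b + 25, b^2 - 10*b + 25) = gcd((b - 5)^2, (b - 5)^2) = b^2 - 10*b + 25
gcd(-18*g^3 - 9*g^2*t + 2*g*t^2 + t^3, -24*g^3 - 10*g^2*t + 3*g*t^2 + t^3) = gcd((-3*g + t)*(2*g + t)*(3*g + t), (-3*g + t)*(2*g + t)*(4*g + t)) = -6*g^2 - g*t + t^2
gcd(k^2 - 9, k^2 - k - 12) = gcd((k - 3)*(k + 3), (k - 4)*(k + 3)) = k + 3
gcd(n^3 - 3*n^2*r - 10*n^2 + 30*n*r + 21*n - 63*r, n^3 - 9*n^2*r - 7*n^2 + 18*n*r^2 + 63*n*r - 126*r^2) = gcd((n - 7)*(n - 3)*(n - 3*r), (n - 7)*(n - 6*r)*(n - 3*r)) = -n^2 + 3*n*r + 7*n - 21*r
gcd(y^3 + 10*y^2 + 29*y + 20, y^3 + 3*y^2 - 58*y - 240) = y + 5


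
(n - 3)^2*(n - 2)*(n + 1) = n^4 - 7*n^3 + 13*n^2 + 3*n - 18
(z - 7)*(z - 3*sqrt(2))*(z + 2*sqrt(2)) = z^3 - 7*z^2 - sqrt(2)*z^2 - 12*z + 7*sqrt(2)*z + 84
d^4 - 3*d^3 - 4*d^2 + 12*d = d*(d - 3)*(d - 2)*(d + 2)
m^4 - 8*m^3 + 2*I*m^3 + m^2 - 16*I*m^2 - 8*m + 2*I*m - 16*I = (m - 8)*(m - I)*(m + I)*(m + 2*I)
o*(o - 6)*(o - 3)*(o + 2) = o^4 - 7*o^3 + 36*o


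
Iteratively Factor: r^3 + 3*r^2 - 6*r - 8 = (r + 4)*(r^2 - r - 2) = (r + 1)*(r + 4)*(r - 2)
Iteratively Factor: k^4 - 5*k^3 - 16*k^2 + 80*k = (k)*(k^3 - 5*k^2 - 16*k + 80) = k*(k - 5)*(k^2 - 16) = k*(k - 5)*(k + 4)*(k - 4)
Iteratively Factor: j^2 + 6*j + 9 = (j + 3)*(j + 3)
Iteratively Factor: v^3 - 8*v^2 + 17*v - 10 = (v - 1)*(v^2 - 7*v + 10) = (v - 5)*(v - 1)*(v - 2)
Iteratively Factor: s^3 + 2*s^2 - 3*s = (s + 3)*(s^2 - s) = (s - 1)*(s + 3)*(s)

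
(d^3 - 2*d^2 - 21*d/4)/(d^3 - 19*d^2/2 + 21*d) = (d + 3/2)/(d - 6)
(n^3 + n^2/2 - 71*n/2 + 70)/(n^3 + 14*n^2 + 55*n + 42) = (n^2 - 13*n/2 + 10)/(n^2 + 7*n + 6)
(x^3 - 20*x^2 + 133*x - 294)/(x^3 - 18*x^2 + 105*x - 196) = (x - 6)/(x - 4)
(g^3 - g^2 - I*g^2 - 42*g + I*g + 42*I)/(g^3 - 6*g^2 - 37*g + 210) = (g - I)/(g - 5)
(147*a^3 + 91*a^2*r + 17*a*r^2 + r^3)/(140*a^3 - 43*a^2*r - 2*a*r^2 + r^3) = (21*a^2 + 10*a*r + r^2)/(20*a^2 - 9*a*r + r^2)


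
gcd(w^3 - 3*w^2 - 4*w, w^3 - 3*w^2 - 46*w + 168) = w - 4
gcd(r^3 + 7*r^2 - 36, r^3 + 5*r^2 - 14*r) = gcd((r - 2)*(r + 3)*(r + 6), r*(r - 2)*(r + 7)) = r - 2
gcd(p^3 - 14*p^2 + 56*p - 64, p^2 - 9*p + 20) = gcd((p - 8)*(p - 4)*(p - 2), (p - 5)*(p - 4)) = p - 4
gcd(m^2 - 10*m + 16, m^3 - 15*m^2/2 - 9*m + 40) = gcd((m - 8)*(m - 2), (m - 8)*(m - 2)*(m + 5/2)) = m^2 - 10*m + 16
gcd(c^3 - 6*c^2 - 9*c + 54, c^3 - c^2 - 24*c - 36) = c^2 - 3*c - 18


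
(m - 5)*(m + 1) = m^2 - 4*m - 5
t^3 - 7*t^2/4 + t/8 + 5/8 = (t - 5/4)*(t - 1)*(t + 1/2)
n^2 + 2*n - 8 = (n - 2)*(n + 4)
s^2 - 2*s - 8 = (s - 4)*(s + 2)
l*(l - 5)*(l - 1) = l^3 - 6*l^2 + 5*l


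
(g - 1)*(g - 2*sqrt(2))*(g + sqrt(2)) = g^3 - sqrt(2)*g^2 - g^2 - 4*g + sqrt(2)*g + 4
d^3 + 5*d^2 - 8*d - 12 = (d - 2)*(d + 1)*(d + 6)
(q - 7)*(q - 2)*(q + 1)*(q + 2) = q^4 - 6*q^3 - 11*q^2 + 24*q + 28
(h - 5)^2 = h^2 - 10*h + 25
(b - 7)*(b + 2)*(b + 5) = b^3 - 39*b - 70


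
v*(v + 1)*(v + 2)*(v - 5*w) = v^4 - 5*v^3*w + 3*v^3 - 15*v^2*w + 2*v^2 - 10*v*w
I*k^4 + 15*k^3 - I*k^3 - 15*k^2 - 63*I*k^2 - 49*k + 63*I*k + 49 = (k - 7*I)^2*(k - I)*(I*k - I)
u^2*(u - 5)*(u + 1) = u^4 - 4*u^3 - 5*u^2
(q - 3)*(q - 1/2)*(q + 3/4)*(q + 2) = q^4 - 3*q^3/4 - 53*q^2/8 - 9*q/8 + 9/4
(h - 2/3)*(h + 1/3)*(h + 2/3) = h^3 + h^2/3 - 4*h/9 - 4/27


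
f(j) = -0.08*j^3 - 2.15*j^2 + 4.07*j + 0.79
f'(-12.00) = 21.11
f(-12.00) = -219.41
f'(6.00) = -30.37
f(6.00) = -69.47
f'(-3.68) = 16.64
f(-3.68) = -39.32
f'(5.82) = -29.09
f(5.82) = -64.12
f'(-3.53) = 16.26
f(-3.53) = -36.85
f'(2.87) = -10.25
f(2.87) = -7.13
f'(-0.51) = 6.20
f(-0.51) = -1.83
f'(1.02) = -0.57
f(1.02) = 2.62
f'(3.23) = -12.32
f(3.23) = -11.19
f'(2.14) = -6.23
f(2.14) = -1.13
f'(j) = -0.24*j^2 - 4.3*j + 4.07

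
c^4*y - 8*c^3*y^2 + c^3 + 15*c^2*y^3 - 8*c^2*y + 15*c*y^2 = c*(c - 5*y)*(c - 3*y)*(c*y + 1)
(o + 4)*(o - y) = o^2 - o*y + 4*o - 4*y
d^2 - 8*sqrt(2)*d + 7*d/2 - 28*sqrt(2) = (d + 7/2)*(d - 8*sqrt(2))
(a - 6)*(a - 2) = a^2 - 8*a + 12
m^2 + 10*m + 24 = (m + 4)*(m + 6)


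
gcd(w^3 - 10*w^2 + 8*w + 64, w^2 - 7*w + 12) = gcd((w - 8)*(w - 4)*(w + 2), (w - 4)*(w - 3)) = w - 4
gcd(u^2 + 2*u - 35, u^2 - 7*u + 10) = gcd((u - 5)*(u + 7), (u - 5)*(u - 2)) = u - 5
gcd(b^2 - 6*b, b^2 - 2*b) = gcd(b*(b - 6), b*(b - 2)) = b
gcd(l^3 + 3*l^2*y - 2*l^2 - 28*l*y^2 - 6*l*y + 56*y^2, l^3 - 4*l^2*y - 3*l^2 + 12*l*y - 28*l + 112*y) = -l + 4*y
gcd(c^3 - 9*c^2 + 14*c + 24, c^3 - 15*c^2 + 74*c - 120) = c^2 - 10*c + 24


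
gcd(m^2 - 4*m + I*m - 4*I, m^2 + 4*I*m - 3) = m + I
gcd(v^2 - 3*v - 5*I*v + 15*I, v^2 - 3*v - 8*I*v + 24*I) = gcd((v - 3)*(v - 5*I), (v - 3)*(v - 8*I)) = v - 3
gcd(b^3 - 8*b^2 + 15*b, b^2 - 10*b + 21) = b - 3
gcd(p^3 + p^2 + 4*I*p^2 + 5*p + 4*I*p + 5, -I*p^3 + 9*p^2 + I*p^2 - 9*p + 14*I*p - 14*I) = 1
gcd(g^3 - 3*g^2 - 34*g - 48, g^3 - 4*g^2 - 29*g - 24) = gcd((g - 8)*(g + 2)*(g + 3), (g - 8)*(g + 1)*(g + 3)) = g^2 - 5*g - 24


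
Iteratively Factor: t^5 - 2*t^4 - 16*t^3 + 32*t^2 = (t - 2)*(t^4 - 16*t^2) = t*(t - 2)*(t^3 - 16*t) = t*(t - 2)*(t + 4)*(t^2 - 4*t) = t*(t - 4)*(t - 2)*(t + 4)*(t)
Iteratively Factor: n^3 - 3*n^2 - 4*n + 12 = (n + 2)*(n^2 - 5*n + 6) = (n - 3)*(n + 2)*(n - 2)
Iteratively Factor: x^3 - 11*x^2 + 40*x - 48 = (x - 3)*(x^2 - 8*x + 16) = (x - 4)*(x - 3)*(x - 4)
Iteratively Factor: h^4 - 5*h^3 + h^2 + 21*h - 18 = (h - 3)*(h^3 - 2*h^2 - 5*h + 6) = (h - 3)*(h + 2)*(h^2 - 4*h + 3) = (h - 3)^2*(h + 2)*(h - 1)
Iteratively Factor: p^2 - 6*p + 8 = (p - 4)*(p - 2)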